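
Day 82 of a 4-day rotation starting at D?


Shift A

Shifts: A, B, C, D
Start: D (index 3)
Day 82: (3 + 82 - 1) mod 4
= 84 mod 4
= 0
Index 0 → shift A


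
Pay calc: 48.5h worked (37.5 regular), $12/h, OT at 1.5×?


$648.00

Regular: 37.5h × $12 = $450.00
Overtime: 48.5 - 37.5 = 11.0h
OT pay: 11.0h × $12 × 1.5 = $198.00
Total = $450.00 + $198.00 = $648.00


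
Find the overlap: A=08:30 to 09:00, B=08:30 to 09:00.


30 minutes

Meeting A: 510-540 (in minutes from midnight)
Meeting B: 510-540
Overlap start = max(510, 510) = 510
Overlap end = min(540, 540) = 540
Overlap = max(0, 540 - 510) = 30 min


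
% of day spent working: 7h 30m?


31.3%

Time: 450 minutes
Day: 1440 minutes
Percentage = (450/1440) × 100 ≈ 31.3%


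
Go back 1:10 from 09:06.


07:56

Start: 546 minutes from midnight
Subtract: 70 minutes
Remaining: 546 - 70 = 476
Hours: 7, Minutes: 56


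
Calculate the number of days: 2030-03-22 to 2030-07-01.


101 days

From March 22, 2030 to July 1, 2030
Rest of March 2030: 31 - 22 = 9
Full months: April 30, May 31, June 30
Days into July 2030: 1
Total = 9 + 30 + 31 + 30 + 1 = 101 days


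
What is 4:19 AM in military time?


Input: 4:19 AM
AM hour stays: 4

04:19


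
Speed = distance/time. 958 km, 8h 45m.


109.5 km/h

Distance: 958 km
Time: 8h 45m = 525 min = 525/60 = 35/4 hours
Speed = 958 ÷ (35/4) = 958 × 4 / 35 = 3832/35 ≈ 109.5 km/h


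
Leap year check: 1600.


Yes

Rules: divisible by 4 AND (not by 100 OR by 400)
1600 ÷ 4 = 400 exactly → divisible by 4
1600 ÷ 100 = 16 exactly → divisible by 100
1600 ÷ 400 = 4 exactly → divisible by 400
Divisible by 400 → leap year


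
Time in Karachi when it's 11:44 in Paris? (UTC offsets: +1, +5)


15:44

Time difference = UTC+5 - UTC+1 = +4 hours
New hour = (11 + 4) mod 24
= 15 mod 24 = 15
Minutes unchanged → 15:44


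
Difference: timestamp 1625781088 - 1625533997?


247091 seconds (68.6 hours / 2.86 days)

Difference = 1625781088 - 1625533997 = 247091 seconds
In hours: 247091 / 3600 ≈ 68.6
In days: 247091 / 86400 ≈ 2.86


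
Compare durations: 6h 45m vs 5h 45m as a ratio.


27:23 (1.17)

Duration 1: 405 minutes
Duration 2: 345 minutes
Ratio = 405:345
GCD = 15
Simplified = 27:23
As a decimal: 27/23 ≈ 1.17


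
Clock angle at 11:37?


Hour hand = 11×30 + 37×0.5 = 348.5°
Minute hand = 37×6 = 222°
Difference = |348.5 - 222| = 126.5°

126.5°


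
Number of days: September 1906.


Month: September (month 9)
September has 30 days

30 days


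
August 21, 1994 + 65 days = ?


Start: August 21, 1994
Add 65 days
August 21 → September 1: 31 - 21 + 1 = 11 days (65 - 11 = 54 left)
September 1 → October 1: 30 - 1 + 1 = 30 days (54 - 30 = 24 left)
October 1 + 24 = October 25, 1994

October 25, 1994


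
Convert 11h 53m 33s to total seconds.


Hours: 11 × 3600 = 39600
Minutes: 53 × 60 = 3180
Seconds: 33
Total = 39600 + 3180 + 33 = 42813

42813 seconds


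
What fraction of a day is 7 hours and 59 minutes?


Total minutes: 7×60 + 59 = 479
Day = 24×60 = 1440 minutes
Fraction = 479/1440 ≈ 0.3326
As a percentage: 479/1440 × 100 ≈ 33.26%

0.3326 (33.26%)


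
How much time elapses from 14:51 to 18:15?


3h 24m

End time in minutes: 18×60 + 15 = 1095
Start time in minutes: 14×60 + 51 = 891
Difference = 1095 - 891 = 204 minutes
= 3 hours 24 minutes


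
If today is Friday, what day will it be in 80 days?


Monday

Start: Friday (index 4)
(4 + 80) mod 7
= 84 mod 7
= 0
Index 0 → Monday


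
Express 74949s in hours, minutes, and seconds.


Hours: 74949 ÷ 3600 = 20 remainder 2949
Minutes: 2949 ÷ 60 = 49 remainder 9
Seconds: 9

20h 49m 9s


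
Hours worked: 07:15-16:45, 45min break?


Total time = (16×60+45) - (7×60+15)
= 1005 - 435 = 570 min
Minus break: 570 - 45 = 525 min
= 8h 45m

8h 45m (525 minutes)


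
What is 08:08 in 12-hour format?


8:08 AM

Hour: 8
8 < 12 → AM


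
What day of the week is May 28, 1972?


Zeller's congruence:
q=28, m=5, k=72, j=19
h = (28 + ⌊13×6/5⌋ + 72 + ⌊72/4⌋ + ⌊19/4⌋ - 2×19) mod 7
= (28 + 15 + 72 + 18 + 4 - 38) mod 7
= 99 mod 7 = 1
h=1 → Sunday

Sunday


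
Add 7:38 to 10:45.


18:23

Start: 645 minutes from midnight
Add: 458 minutes
Total: 1103 minutes
Hours: 1103 ÷ 60 = 18 remainder 23


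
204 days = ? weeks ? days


Weeks: 204 ÷ 7 = 29 remainder 1

29 weeks 1 days


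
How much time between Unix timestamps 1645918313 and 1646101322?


183009 seconds (50.8 hours / 2.12 days)

Difference = 1646101322 - 1645918313 = 183009 seconds
In hours: 183009 / 3600 ≈ 50.8
In days: 183009 / 86400 ≈ 2.12


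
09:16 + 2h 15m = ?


Start: 556 minutes from midnight
Add: 135 minutes
Total: 691 minutes
Hours: 691 ÷ 60 = 11 remainder 31

11:31


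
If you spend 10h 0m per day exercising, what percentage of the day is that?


41.7%

Time: 600 minutes
Day: 1440 minutes
Percentage = (600/1440) × 100 ≈ 41.7%


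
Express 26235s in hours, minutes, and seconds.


7h 17m 15s

Hours: 26235 ÷ 3600 = 7 remainder 1035
Minutes: 1035 ÷ 60 = 17 remainder 15
Seconds: 15


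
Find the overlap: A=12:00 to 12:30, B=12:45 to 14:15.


Meeting A: 720-750 (in minutes from midnight)
Meeting B: 765-855
Overlap start = max(720, 765) = 765
Overlap end = min(750, 855) = 750
Overlap = max(0, 750 - 765) = 0 min

0 minutes


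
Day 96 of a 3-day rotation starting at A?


Shift C

Shifts: A, B, C
Start: A (index 0)
Day 96: (0 + 96 - 1) mod 3
= 95 mod 3
= 2
Index 2 → shift C


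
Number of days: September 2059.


Month: September (month 9)
September has 30 days

30 days


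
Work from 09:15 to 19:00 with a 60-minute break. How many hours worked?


Total time = (19×60+0) - (9×60+15)
= 1140 - 555 = 585 min
Minus break: 585 - 60 = 525 min
= 8h 45m

8h 45m (525 minutes)


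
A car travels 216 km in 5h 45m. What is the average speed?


37.6 km/h

Distance: 216 km
Time: 5h 45m = 345 min = 345/60 = 23/4 hours
Speed = 216 ÷ (23/4) = 216 × 4 / 23 = 864/23 ≈ 37.6 km/h


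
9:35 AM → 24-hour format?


09:35

Input: 9:35 AM
AM hour stays: 9


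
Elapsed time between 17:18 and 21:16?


End time in minutes: 21×60 + 16 = 1276
Start time in minutes: 17×60 + 18 = 1038
Difference = 1276 - 1038 = 238 minutes
= 3 hours 58 minutes

3h 58m


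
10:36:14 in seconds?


Hours: 10 × 3600 = 36000
Minutes: 36 × 60 = 2160
Seconds: 14
Total = 36000 + 2160 + 14 = 38174

38174 seconds


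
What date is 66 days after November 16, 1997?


January 21, 1998

Start: November 16, 1997
Add 66 days
November 16 → December 1: 30 - 16 + 1 = 15 days (66 - 15 = 51 left)
December 1 → January 1: 31 - 1 + 1 = 31 days (51 - 31 = 20 left)
January 1 + 20 = January 21, 1998


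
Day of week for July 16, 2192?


Monday

Zeller's congruence:
q=16, m=7, k=92, j=21
h = (16 + ⌊13×8/5⌋ + 92 + ⌊92/4⌋ + ⌊21/4⌋ - 2×21) mod 7
= (16 + 20 + 92 + 23 + 5 - 42) mod 7
= 114 mod 7 = 2
h=2 → Monday


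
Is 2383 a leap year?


Rules: divisible by 4 AND (not by 100 OR by 400)
2383 ÷ 4 = 595 remainder 3 → not divisible by 4
Not divisible by 4 → not a leap year

No


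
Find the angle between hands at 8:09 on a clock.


169.5°

Hour hand = 8×30 + 9×0.5 = 244.5°
Minute hand = 9×6 = 54°
Difference = |244.5 - 54| = 190.5°
Since > 180°: 360 - 190.5 = 169.5°


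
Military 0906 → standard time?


9:06 AM

Hour: 9
9 < 12 → AM


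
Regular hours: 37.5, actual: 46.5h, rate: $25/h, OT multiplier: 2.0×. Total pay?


Regular: 37.5h × $25 = $937.50
Overtime: 46.5 - 37.5 = 9.0h
OT pay: 9.0h × $25 × 2.0 = $450.00
Total = $937.50 + $450.00 = $1387.50

$1387.50


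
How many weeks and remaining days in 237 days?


33 weeks 6 days

Weeks: 237 ÷ 7 = 33 remainder 6


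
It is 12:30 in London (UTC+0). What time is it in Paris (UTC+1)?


13:30

Time difference = UTC+1 - UTC+0 = +1 hours
New hour = (12 + 1) mod 24
= 13 mod 24 = 13
Minutes unchanged → 13:30


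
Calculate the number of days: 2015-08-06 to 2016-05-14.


282 days

From August 6, 2015 to May 14, 2016
Rest of August 2015: 31 - 6 = 25
Full months: September 30, October 31, November 30, December 31, January 31, February 2016 29, March 31, April 30
Days into May 2016: 14
Total = 25 + 30 + 31 + 30 + 31 + 31 + 29 + 31 + 30 + 14 = 282 days


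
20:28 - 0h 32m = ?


19:56

Start: 1228 minutes from midnight
Subtract: 32 minutes
Remaining: 1228 - 32 = 1196
Hours: 19, Minutes: 56


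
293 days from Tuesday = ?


Monday

Start: Tuesday (index 1)
(1 + 293) mod 7
= 294 mod 7
= 0
Index 0 → Monday


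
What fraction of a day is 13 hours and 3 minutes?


0.5438 (54.38%)

Total minutes: 13×60 + 3 = 783
Day = 24×60 = 1440 minutes
Fraction = 783/1440 ≈ 0.5438
As a percentage: 783/1440 × 100 ≈ 54.38%


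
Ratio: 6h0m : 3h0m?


Duration 1: 360 minutes
Duration 2: 180 minutes
Ratio = 360:180
GCD = 180
Simplified = 2:1
As a decimal: 2/1 = 2.00

2:1 (2.00)


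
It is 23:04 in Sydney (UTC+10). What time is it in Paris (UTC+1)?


14:04

Time difference = UTC+1 - UTC+10 = -9 hours
New hour = (23 -9) mod 24
= 14 mod 24 = 14
Minutes unchanged → 14:04


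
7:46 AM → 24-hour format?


Input: 7:46 AM
AM hour stays: 7

07:46


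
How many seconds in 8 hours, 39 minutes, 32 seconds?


Hours: 8 × 3600 = 28800
Minutes: 39 × 60 = 2340
Seconds: 32
Total = 28800 + 2340 + 32 = 31172

31172 seconds


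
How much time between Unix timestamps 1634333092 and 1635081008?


747916 seconds (207.8 hours / 8.66 days)

Difference = 1635081008 - 1634333092 = 747916 seconds
In hours: 747916 / 3600 ≈ 207.8
In days: 747916 / 86400 ≈ 8.66


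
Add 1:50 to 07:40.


09:30

Start: 460 minutes from midnight
Add: 110 minutes
Total: 570 minutes
Hours: 570 ÷ 60 = 9 remainder 30


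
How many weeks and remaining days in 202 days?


28 weeks 6 days

Weeks: 202 ÷ 7 = 28 remainder 6


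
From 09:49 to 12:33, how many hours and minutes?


2h 44m

End time in minutes: 12×60 + 33 = 753
Start time in minutes: 9×60 + 49 = 589
Difference = 753 - 589 = 164 minutes
= 2 hours 44 minutes


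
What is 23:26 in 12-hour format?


11:26 PM

Hour: 23
23 - 12 = 11 → PM


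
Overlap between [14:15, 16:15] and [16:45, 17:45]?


0 minutes

Meeting A: 855-975 (in minutes from midnight)
Meeting B: 1005-1065
Overlap start = max(855, 1005) = 1005
Overlap end = min(975, 1065) = 975
Overlap = max(0, 975 - 1005) = 0 min


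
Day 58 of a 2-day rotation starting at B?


Shifts: A, B
Start: B (index 1)
Day 58: (1 + 58 - 1) mod 2
= 58 mod 2
= 0
Index 0 → shift A

Shift A


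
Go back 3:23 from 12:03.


Start: 723 minutes from midnight
Subtract: 203 minutes
Remaining: 723 - 203 = 520
Hours: 8, Minutes: 40

08:40


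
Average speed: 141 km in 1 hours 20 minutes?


105.8 km/h

Distance: 141 km
Time: 1h 20m = 80 min = 80/60 = 4/3 hours
Speed = 141 ÷ (4/3) = 141 × 3 / 4 = 423/4 ≈ 105.8 km/h


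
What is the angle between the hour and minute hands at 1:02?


Hour hand = 1×30 + 2×0.5 = 31.0°
Minute hand = 2×6 = 12°
Difference = |31.0 - 12| = 19.0°

19.0°


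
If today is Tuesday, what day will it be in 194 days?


Start: Tuesday (index 1)
(1 + 194) mod 7
= 195 mod 7
= 6
Index 6 → Sunday

Sunday


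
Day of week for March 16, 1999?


Zeller's congruence:
q=16, m=3, k=99, j=19
h = (16 + ⌊13×4/5⌋ + 99 + ⌊99/4⌋ + ⌊19/4⌋ - 2×19) mod 7
= (16 + 10 + 99 + 24 + 4 - 38) mod 7
= 115 mod 7 = 3
h=3 → Tuesday

Tuesday


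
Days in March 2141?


Month: March (month 3)
March has 31 days

31 days


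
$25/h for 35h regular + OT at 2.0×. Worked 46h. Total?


Regular: 35h × $25 = $875.00
Overtime: 46 - 35 = 11h
OT pay: 11h × $25 × 2.0 = $550.00
Total = $875.00 + $550.00 = $1425.00

$1425.00


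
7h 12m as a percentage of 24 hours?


Total minutes: 7×60 + 12 = 432
Day = 24×60 = 1440 minutes
Fraction = 432/1440 = 0.3000
As a percentage: 432/1440 × 100 = 30.00%

0.3000 (30.00%)


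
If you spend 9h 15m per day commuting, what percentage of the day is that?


Time: 555 minutes
Day: 1440 minutes
Percentage = (555/1440) × 100 ≈ 38.5%

38.5%


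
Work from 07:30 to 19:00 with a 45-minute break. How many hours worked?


Total time = (19×60+0) - (7×60+30)
= 1140 - 450 = 690 min
Minus break: 690 - 45 = 645 min
= 10h 45m

10h 45m (645 minutes)


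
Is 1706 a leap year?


Rules: divisible by 4 AND (not by 100 OR by 400)
1706 ÷ 4 = 426 remainder 2 → not divisible by 4
Not divisible by 4 → not a leap year

No


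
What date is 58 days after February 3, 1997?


Start: February 3, 1997
Add 58 days
February 3 → March 1: 28 - 3 + 1 = 26 days (58 - 26 = 32 left)
March 1 → April 1: 31 - 1 + 1 = 31 days (32 - 31 = 1 left)
April 1 + 1 = April 2, 1997

April 2, 1997


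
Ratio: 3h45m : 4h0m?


15:16 (0.94)

Duration 1: 225 minutes
Duration 2: 240 minutes
Ratio = 225:240
GCD = 15
Simplified = 15:16
As a decimal: 15/16 ≈ 0.94


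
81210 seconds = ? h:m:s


Hours: 81210 ÷ 3600 = 22 remainder 2010
Minutes: 2010 ÷ 60 = 33 remainder 30
Seconds: 30

22h 33m 30s


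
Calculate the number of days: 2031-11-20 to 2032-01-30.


From November 20, 2031 to January 30, 2032
Rest of November 2031: 30 - 20 = 10
Full months: December 31
Days into January 2032: 30
Total = 10 + 31 + 30 = 71 days

71 days


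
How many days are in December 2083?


Month: December (month 12)
December has 31 days

31 days


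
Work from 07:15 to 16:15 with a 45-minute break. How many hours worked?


Total time = (16×60+15) - (7×60+15)
= 975 - 435 = 540 min
Minus break: 540 - 45 = 495 min
= 8h 15m

8h 15m (495 minutes)


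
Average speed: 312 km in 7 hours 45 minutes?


Distance: 312 km
Time: 7h 45m = 465 min = 465/60 = 31/4 hours
Speed = 312 ÷ (31/4) = 312 × 4 / 31 = 1248/31 ≈ 40.3 km/h

40.3 km/h


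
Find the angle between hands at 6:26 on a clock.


Hour hand = 6×30 + 26×0.5 = 193.0°
Minute hand = 26×6 = 156°
Difference = |193.0 - 156| = 37.0°

37.0°


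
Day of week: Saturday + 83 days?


Friday

Start: Saturday (index 5)
(5 + 83) mod 7
= 88 mod 7
= 4
Index 4 → Friday


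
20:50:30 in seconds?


Hours: 20 × 3600 = 72000
Minutes: 50 × 60 = 3000
Seconds: 30
Total = 72000 + 3000 + 30 = 75030

75030 seconds


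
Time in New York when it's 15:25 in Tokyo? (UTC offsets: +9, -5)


Time difference = UTC-5 - UTC+9 = -14 hours
New hour = (15 -14) mod 24
= 1 mod 24 = 1
Minutes unchanged → 01:25

01:25


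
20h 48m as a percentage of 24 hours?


0.8667 (86.67%)

Total minutes: 20×60 + 48 = 1248
Day = 24×60 = 1440 minutes
Fraction = 1248/1440 ≈ 0.8667
As a percentage: 1248/1440 × 100 ≈ 86.67%


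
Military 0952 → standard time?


9:52 AM

Hour: 9
9 < 12 → AM


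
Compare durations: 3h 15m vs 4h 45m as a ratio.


Duration 1: 195 minutes
Duration 2: 285 minutes
Ratio = 195:285
GCD = 15
Simplified = 13:19
As a decimal: 13/19 ≈ 0.68

13:19 (0.68)


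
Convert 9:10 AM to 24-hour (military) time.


Input: 9:10 AM
AM hour stays: 9

09:10


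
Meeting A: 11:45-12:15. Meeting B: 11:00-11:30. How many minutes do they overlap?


Meeting A: 705-735 (in minutes from midnight)
Meeting B: 660-690
Overlap start = max(705, 660) = 705
Overlap end = min(735, 690) = 690
Overlap = max(0, 690 - 705) = 0 min

0 minutes


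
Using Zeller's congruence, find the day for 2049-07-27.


Tuesday

Zeller's congruence:
q=27, m=7, k=49, j=20
h = (27 + ⌊13×8/5⌋ + 49 + ⌊49/4⌋ + ⌊20/4⌋ - 2×20) mod 7
= (27 + 20 + 49 + 12 + 5 - 40) mod 7
= 73 mod 7 = 3
h=3 → Tuesday


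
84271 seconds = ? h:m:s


23h 24m 31s

Hours: 84271 ÷ 3600 = 23 remainder 1471
Minutes: 1471 ÷ 60 = 24 remainder 31
Seconds: 31


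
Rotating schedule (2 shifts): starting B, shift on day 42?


Shift A

Shifts: A, B
Start: B (index 1)
Day 42: (1 + 42 - 1) mod 2
= 42 mod 2
= 0
Index 0 → shift A


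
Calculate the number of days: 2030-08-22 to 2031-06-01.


From August 22, 2030 to June 1, 2031
Rest of August 2030: 31 - 22 = 9
Full months: September 30, October 31, November 30, December 31, January 31, February 2031 28, March 31, April 30, May 31
Days into June 2031: 1
Total = 9 + 30 + 31 + 30 + 31 + 31 + 28 + 31 + 30 + 31 + 1 = 283 days

283 days


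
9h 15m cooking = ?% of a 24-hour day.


Time: 555 minutes
Day: 1440 minutes
Percentage = (555/1440) × 100 ≈ 38.5%

38.5%


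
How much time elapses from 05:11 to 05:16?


End time in minutes: 5×60 + 16 = 316
Start time in minutes: 5×60 + 11 = 311
Difference = 316 - 311 = 5 minutes
= 0 hours 5 minutes

0h 5m


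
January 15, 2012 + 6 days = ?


Start: January 15, 2012
Add 6 days
January 15 + 6 = January 21, 2012

January 21, 2012


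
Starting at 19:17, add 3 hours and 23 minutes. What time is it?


Start: 1157 minutes from midnight
Add: 203 minutes
Total: 1360 minutes
Hours: 1360 ÷ 60 = 22 remainder 40

22:40


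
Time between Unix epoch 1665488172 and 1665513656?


25484 seconds (7.1 hours / 0.29 days)

Difference = 1665513656 - 1665488172 = 25484 seconds
In hours: 25484 / 3600 ≈ 7.1
In days: 25484 / 86400 ≈ 0.29


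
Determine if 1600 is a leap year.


Rules: divisible by 4 AND (not by 100 OR by 400)
1600 ÷ 4 = 400 exactly → divisible by 4
1600 ÷ 100 = 16 exactly → divisible by 100
1600 ÷ 400 = 4 exactly → divisible by 400
Divisible by 400 → leap year

Yes


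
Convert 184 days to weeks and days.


Weeks: 184 ÷ 7 = 26 remainder 2

26 weeks 2 days


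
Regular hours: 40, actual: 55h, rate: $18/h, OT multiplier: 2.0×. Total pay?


$1260.00

Regular: 40h × $18 = $720.00
Overtime: 55 - 40 = 15h
OT pay: 15h × $18 × 2.0 = $540.00
Total = $720.00 + $540.00 = $1260.00


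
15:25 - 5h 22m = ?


10:03

Start: 925 minutes from midnight
Subtract: 322 minutes
Remaining: 925 - 322 = 603
Hours: 10, Minutes: 3


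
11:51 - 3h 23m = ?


Start: 711 minutes from midnight
Subtract: 203 minutes
Remaining: 711 - 203 = 508
Hours: 8, Minutes: 28

08:28


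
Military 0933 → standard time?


9:33 AM

Hour: 9
9 < 12 → AM


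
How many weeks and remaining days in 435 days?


62 weeks 1 days

Weeks: 435 ÷ 7 = 62 remainder 1


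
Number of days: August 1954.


31 days

Month: August (month 8)
August has 31 days


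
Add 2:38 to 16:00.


18:38

Start: 960 minutes from midnight
Add: 158 minutes
Total: 1118 minutes
Hours: 1118 ÷ 60 = 18 remainder 38


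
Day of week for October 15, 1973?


Monday

Zeller's congruence:
q=15, m=10, k=73, j=19
h = (15 + ⌊13×11/5⌋ + 73 + ⌊73/4⌋ + ⌊19/4⌋ - 2×19) mod 7
= (15 + 28 + 73 + 18 + 4 - 38) mod 7
= 100 mod 7 = 2
h=2 → Monday


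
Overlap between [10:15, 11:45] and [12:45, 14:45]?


Meeting A: 615-705 (in minutes from midnight)
Meeting B: 765-885
Overlap start = max(615, 765) = 765
Overlap end = min(705, 885) = 705
Overlap = max(0, 705 - 765) = 0 min

0 minutes


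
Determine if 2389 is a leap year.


No

Rules: divisible by 4 AND (not by 100 OR by 400)
2389 ÷ 4 = 597 remainder 1 → not divisible by 4
Not divisible by 4 → not a leap year


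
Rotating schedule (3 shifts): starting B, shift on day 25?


Shifts: A, B, C
Start: B (index 1)
Day 25: (1 + 25 - 1) mod 3
= 25 mod 3
= 1
Index 1 → shift B

Shift B


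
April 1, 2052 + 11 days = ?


Start: April 1, 2052
Add 11 days
April 1 + 11 = April 12, 2052

April 12, 2052


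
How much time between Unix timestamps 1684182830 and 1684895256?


712426 seconds (197.9 hours / 8.25 days)

Difference = 1684895256 - 1684182830 = 712426 seconds
In hours: 712426 / 3600 ≈ 197.9
In days: 712426 / 86400 ≈ 8.25


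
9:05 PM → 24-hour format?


Input: 9:05 PM
PM: 9 + 12 = 21

21:05


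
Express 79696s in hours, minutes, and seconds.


22h 8m 16s

Hours: 79696 ÷ 3600 = 22 remainder 496
Minutes: 496 ÷ 60 = 8 remainder 16
Seconds: 16


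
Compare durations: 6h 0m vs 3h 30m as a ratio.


Duration 1: 360 minutes
Duration 2: 210 minutes
Ratio = 360:210
GCD = 30
Simplified = 12:7
As a decimal: 12/7 ≈ 1.71

12:7 (1.71)


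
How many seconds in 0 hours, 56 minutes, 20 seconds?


3380 seconds

Hours: 0 × 3600 = 0
Minutes: 56 × 60 = 3360
Seconds: 20
Total = 0 + 3360 + 20 = 3380


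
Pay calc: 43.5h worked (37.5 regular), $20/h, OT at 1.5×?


Regular: 37.5h × $20 = $750.00
Overtime: 43.5 - 37.5 = 6.0h
OT pay: 6.0h × $20 × 1.5 = $180.00
Total = $750.00 + $180.00 = $930.00

$930.00


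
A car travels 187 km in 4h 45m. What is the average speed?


39.4 km/h

Distance: 187 km
Time: 4h 45m = 285 min = 285/60 = 19/4 hours
Speed = 187 ÷ (19/4) = 187 × 4 / 19 = 748/19 ≈ 39.4 km/h


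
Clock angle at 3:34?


97.0°

Hour hand = 3×30 + 34×0.5 = 107.0°
Minute hand = 34×6 = 204°
Difference = |107.0 - 204| = 97.0°


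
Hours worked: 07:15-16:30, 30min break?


Total time = (16×60+30) - (7×60+15)
= 990 - 435 = 555 min
Minus break: 555 - 30 = 525 min
= 8h 45m

8h 45m (525 minutes)


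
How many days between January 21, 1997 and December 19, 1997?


From January 21, 1997 to December 19, 1997
Rest of January 1997: 31 - 21 = 10
Full months: February 1997 28, March 31, April 30, May 31, June 30, July 31, August 31, September 30, October 31, November 30
Days into December 1997: 19
Total = 10 + 28 + 31 + 30 + 31 + 30 + 31 + 31 + 30 + 31 + 30 + 19 = 332 days

332 days


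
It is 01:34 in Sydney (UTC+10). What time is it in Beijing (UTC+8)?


23:34 (previous day)

Time difference = UTC+8 - UTC+10 = -2 hours
New hour = (1 -2) mod 24
= -1 mod 24 = 23
Minutes unchanged → 23:34; -1 < 0 → previous day


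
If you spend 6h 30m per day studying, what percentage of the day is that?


27.1%

Time: 390 minutes
Day: 1440 minutes
Percentage = (390/1440) × 100 ≈ 27.1%


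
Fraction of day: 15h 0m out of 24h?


Total minutes: 15×60 + 0 = 900
Day = 24×60 = 1440 minutes
Fraction = 900/1440 = 0.6250
As a percentage: 900/1440 × 100 = 62.50%

0.6250 (62.50%)


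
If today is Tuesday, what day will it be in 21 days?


Tuesday

Start: Tuesday (index 1)
(1 + 21) mod 7
= 22 mod 7
= 1
Index 1 → Tuesday


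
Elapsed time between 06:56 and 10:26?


3h 30m

End time in minutes: 10×60 + 26 = 626
Start time in minutes: 6×60 + 56 = 416
Difference = 626 - 416 = 210 minutes
= 3 hours 30 minutes


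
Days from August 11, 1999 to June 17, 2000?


From August 11, 1999 to June 17, 2000
Rest of August 1999: 31 - 11 = 20
Full months: September 30, October 31, November 30, December 31, January 31, February 2000 29, March 31, April 30, May 31
Days into June 2000: 17
Total = 20 + 30 + 31 + 30 + 31 + 31 + 29 + 31 + 30 + 31 + 17 = 311 days

311 days


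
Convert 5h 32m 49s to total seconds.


Hours: 5 × 3600 = 18000
Minutes: 32 × 60 = 1920
Seconds: 49
Total = 18000 + 1920 + 49 = 19969

19969 seconds


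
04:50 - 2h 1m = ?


02:49

Start: 290 minutes from midnight
Subtract: 121 minutes
Remaining: 290 - 121 = 169
Hours: 2, Minutes: 49


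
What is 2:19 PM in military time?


14:19

Input: 2:19 PM
PM: 2 + 12 = 14


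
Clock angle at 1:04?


8.0°

Hour hand = 1×30 + 4×0.5 = 32.0°
Minute hand = 4×6 = 24°
Difference = |32.0 - 24| = 8.0°


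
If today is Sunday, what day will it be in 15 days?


Start: Sunday (index 6)
(6 + 15) mod 7
= 21 mod 7
= 0
Index 0 → Monday

Monday


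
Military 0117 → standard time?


Hour: 1
1 < 12 → AM

1:17 AM


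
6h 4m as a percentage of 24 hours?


Total minutes: 6×60 + 4 = 364
Day = 24×60 = 1440 minutes
Fraction = 364/1440 ≈ 0.2528
As a percentage: 364/1440 × 100 ≈ 25.28%

0.2528 (25.28%)


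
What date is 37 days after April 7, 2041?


May 14, 2041

Start: April 7, 2041
Add 37 days
April 7 → May 1: 30 - 7 + 1 = 24 days (37 - 24 = 13 left)
May 1 + 13 = May 14, 2041


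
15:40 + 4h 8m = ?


Start: 940 minutes from midnight
Add: 248 minutes
Total: 1188 minutes
Hours: 1188 ÷ 60 = 19 remainder 48

19:48


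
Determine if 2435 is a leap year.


No

Rules: divisible by 4 AND (not by 100 OR by 400)
2435 ÷ 4 = 608 remainder 3 → not divisible by 4
Not divisible by 4 → not a leap year


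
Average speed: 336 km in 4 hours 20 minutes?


77.5 km/h

Distance: 336 km
Time: 4h 20m = 260 min = 260/60 = 13/3 hours
Speed = 336 ÷ (13/3) = 336 × 3 / 13 = 1008/13 ≈ 77.5 km/h


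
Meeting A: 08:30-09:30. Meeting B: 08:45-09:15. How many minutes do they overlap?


Meeting A: 510-570 (in minutes from midnight)
Meeting B: 525-555
Overlap start = max(510, 525) = 525
Overlap end = min(570, 555) = 555
Overlap = max(0, 555 - 525) = 30 min

30 minutes


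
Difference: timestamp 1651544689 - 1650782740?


761949 seconds (211.7 hours / 8.82 days)

Difference = 1651544689 - 1650782740 = 761949 seconds
In hours: 761949 / 3600 ≈ 211.7
In days: 761949 / 86400 ≈ 8.82


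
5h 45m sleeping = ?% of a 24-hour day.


24.0%

Time: 345 minutes
Day: 1440 minutes
Percentage = (345/1440) × 100 ≈ 24.0%


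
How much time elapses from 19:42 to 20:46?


1h 4m

End time in minutes: 20×60 + 46 = 1246
Start time in minutes: 19×60 + 42 = 1182
Difference = 1246 - 1182 = 64 minutes
= 1 hours 4 minutes


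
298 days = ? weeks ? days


Weeks: 298 ÷ 7 = 42 remainder 4

42 weeks 4 days


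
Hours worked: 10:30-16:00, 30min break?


Total time = (16×60+0) - (10×60+30)
= 960 - 630 = 330 min
Minus break: 330 - 30 = 300 min
= 5h 0m

5h 0m (300 minutes)


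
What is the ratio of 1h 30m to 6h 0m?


Duration 1: 90 minutes
Duration 2: 360 minutes
Ratio = 90:360
GCD = 90
Simplified = 1:4
As a decimal: 1/4 = 0.25

1:4 (0.25)


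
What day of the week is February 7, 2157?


Monday

Zeller's congruence:
q=7, m=14, k=56, j=21
h = (7 + ⌊13×15/5⌋ + 56 + ⌊56/4⌋ + ⌊21/4⌋ - 2×21) mod 7
= (7 + 39 + 56 + 14 + 5 - 42) mod 7
= 79 mod 7 = 2
h=2 → Monday


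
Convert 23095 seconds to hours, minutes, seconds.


Hours: 23095 ÷ 3600 = 6 remainder 1495
Minutes: 1495 ÷ 60 = 24 remainder 55
Seconds: 55

6h 24m 55s


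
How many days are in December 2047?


31 days

Month: December (month 12)
December has 31 days


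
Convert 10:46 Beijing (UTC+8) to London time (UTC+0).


Time difference = UTC+0 - UTC+8 = -8 hours
New hour = (10 -8) mod 24
= 2 mod 24 = 2
Minutes unchanged → 02:46

02:46


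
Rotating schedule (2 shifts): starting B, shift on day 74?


Shifts: A, B
Start: B (index 1)
Day 74: (1 + 74 - 1) mod 2
= 74 mod 2
= 0
Index 0 → shift A

Shift A


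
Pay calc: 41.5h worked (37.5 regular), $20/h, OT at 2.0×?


$910.00

Regular: 37.5h × $20 = $750.00
Overtime: 41.5 - 37.5 = 4.0h
OT pay: 4.0h × $20 × 2.0 = $160.00
Total = $750.00 + $160.00 = $910.00


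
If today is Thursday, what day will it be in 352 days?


Saturday

Start: Thursday (index 3)
(3 + 352) mod 7
= 355 mod 7
= 5
Index 5 → Saturday


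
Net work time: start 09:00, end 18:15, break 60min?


8h 15m (495 minutes)

Total time = (18×60+15) - (9×60+0)
= 1095 - 540 = 555 min
Minus break: 555 - 60 = 495 min
= 8h 15m


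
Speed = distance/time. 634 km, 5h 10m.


Distance: 634 km
Time: 5h 10m = 310 min = 310/60 = 31/6 hours
Speed = 634 ÷ (31/6) = 634 × 6 / 31 = 3804/31 ≈ 122.7 km/h

122.7 km/h


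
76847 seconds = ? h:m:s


Hours: 76847 ÷ 3600 = 21 remainder 1247
Minutes: 1247 ÷ 60 = 20 remainder 47
Seconds: 47

21h 20m 47s


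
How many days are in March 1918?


31 days

Month: March (month 3)
March has 31 days


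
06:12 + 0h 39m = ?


Start: 372 minutes from midnight
Add: 39 minutes
Total: 411 minutes
Hours: 411 ÷ 60 = 6 remainder 51

06:51


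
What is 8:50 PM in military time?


20:50

Input: 8:50 PM
PM: 8 + 12 = 20


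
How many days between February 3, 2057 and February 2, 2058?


From February 3, 2057 to February 2, 2058
Rest of February 2057: 28 - 3 = 25
Full months: March 31, April 30, May 31, June 30, July 31, August 31, September 30, October 31, November 30, December 31, January 31
Days into February 2058: 2
Total = 25 + 31 + 30 + 31 + 30 + 31 + 31 + 30 + 31 + 30 + 31 + 31 + 2 = 364 days

364 days


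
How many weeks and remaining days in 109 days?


Weeks: 109 ÷ 7 = 15 remainder 4

15 weeks 4 days


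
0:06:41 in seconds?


401 seconds

Hours: 0 × 3600 = 0
Minutes: 6 × 60 = 360
Seconds: 41
Total = 0 + 360 + 41 = 401


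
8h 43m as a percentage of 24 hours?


Total minutes: 8×60 + 43 = 523
Day = 24×60 = 1440 minutes
Fraction = 523/1440 ≈ 0.3632
As a percentage: 523/1440 × 100 ≈ 36.32%

0.3632 (36.32%)


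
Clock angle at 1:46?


137.0°

Hour hand = 1×30 + 46×0.5 = 53.0°
Minute hand = 46×6 = 276°
Difference = |53.0 - 276| = 223.0°
Since > 180°: 360 - 223.0 = 137.0°


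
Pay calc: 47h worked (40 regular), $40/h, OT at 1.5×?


Regular: 40h × $40 = $1600.00
Overtime: 47 - 40 = 7h
OT pay: 7h × $40 × 1.5 = $420.00
Total = $1600.00 + $420.00 = $2020.00

$2020.00


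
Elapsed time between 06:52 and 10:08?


3h 16m

End time in minutes: 10×60 + 8 = 608
Start time in minutes: 6×60 + 52 = 412
Difference = 608 - 412 = 196 minutes
= 3 hours 16 minutes


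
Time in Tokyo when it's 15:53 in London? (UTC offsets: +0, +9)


00:53 (next day)

Time difference = UTC+9 - UTC+0 = +9 hours
New hour = (15 + 9) mod 24
= 24 mod 24 = 0
Minutes unchanged → 00:53; 24 ≥ 24 → next day


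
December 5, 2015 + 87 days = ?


March 1, 2016

Start: December 5, 2015
Add 87 days
December 5 → January 1: 31 - 5 + 1 = 27 days (87 - 27 = 60 left)
January 1 → February 1: 31 - 1 + 1 = 31 days (60 - 31 = 29 left)
February 1 → March 1: 29 - 1 + 1 = 29 days (29 - 29 = 0 left)
Land exactly on March 1, 2016


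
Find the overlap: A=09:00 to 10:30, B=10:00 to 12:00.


30 minutes

Meeting A: 540-630 (in minutes from midnight)
Meeting B: 600-720
Overlap start = max(540, 600) = 600
Overlap end = min(630, 720) = 630
Overlap = max(0, 630 - 600) = 30 min


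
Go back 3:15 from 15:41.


Start: 941 minutes from midnight
Subtract: 195 minutes
Remaining: 941 - 195 = 746
Hours: 12, Minutes: 26

12:26


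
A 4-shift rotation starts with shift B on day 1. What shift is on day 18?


Shifts: A, B, C, D
Start: B (index 1)
Day 18: (1 + 18 - 1) mod 4
= 18 mod 4
= 2
Index 2 → shift C

Shift C


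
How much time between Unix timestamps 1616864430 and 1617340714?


Difference = 1617340714 - 1616864430 = 476284 seconds
In hours: 476284 / 3600 ≈ 132.3
In days: 476284 / 86400 ≈ 5.51

476284 seconds (132.3 hours / 5.51 days)


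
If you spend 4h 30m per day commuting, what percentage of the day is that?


Time: 270 minutes
Day: 1440 minutes
Percentage = (270/1440) × 100 ≈ 18.8%

18.8%


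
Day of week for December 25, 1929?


Wednesday

Zeller's congruence:
q=25, m=12, k=29, j=19
h = (25 + ⌊13×13/5⌋ + 29 + ⌊29/4⌋ + ⌊19/4⌋ - 2×19) mod 7
= (25 + 33 + 29 + 7 + 4 - 38) mod 7
= 60 mod 7 = 4
h=4 → Wednesday


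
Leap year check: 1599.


No

Rules: divisible by 4 AND (not by 100 OR by 400)
1599 ÷ 4 = 399 remainder 3 → not divisible by 4
Not divisible by 4 → not a leap year


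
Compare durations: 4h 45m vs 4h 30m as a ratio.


Duration 1: 285 minutes
Duration 2: 270 minutes
Ratio = 285:270
GCD = 15
Simplified = 19:18
As a decimal: 19/18 ≈ 1.06

19:18 (1.06)


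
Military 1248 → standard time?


Hour: 12
12 → 12 PM (noon)

12:48 PM


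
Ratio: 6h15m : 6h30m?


Duration 1: 375 minutes
Duration 2: 390 minutes
Ratio = 375:390
GCD = 15
Simplified = 25:26
As a decimal: 25/26 ≈ 0.96

25:26 (0.96)


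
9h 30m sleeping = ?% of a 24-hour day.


39.6%

Time: 570 minutes
Day: 1440 minutes
Percentage = (570/1440) × 100 ≈ 39.6%


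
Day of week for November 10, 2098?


Monday

Zeller's congruence:
q=10, m=11, k=98, j=20
h = (10 + ⌊13×12/5⌋ + 98 + ⌊98/4⌋ + ⌊20/4⌋ - 2×20) mod 7
= (10 + 31 + 98 + 24 + 5 - 40) mod 7
= 128 mod 7 = 2
h=2 → Monday


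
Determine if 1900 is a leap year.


Rules: divisible by 4 AND (not by 100 OR by 400)
1900 ÷ 4 = 475 exactly → divisible by 4
1900 ÷ 100 = 19 exactly → divisible by 100
1900 ÷ 400 = 4 remainder 300 → not divisible by 400
Divisible by 100 but not by 400 → not a leap year

No


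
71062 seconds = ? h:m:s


19h 44m 22s

Hours: 71062 ÷ 3600 = 19 remainder 2662
Minutes: 2662 ÷ 60 = 44 remainder 22
Seconds: 22


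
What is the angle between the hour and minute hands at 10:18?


Hour hand = 10×30 + 18×0.5 = 309.0°
Minute hand = 18×6 = 108°
Difference = |309.0 - 108| = 201.0°
Since > 180°: 360 - 201.0 = 159.0°

159.0°


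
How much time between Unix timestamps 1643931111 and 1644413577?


Difference = 1644413577 - 1643931111 = 482466 seconds
In hours: 482466 / 3600 ≈ 134.0
In days: 482466 / 86400 ≈ 5.58

482466 seconds (134.0 hours / 5.58 days)


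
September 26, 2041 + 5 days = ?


October 1, 2041

Start: September 26, 2041
Add 5 days
September 26 → October 1: 30 - 26 + 1 = 5 days (5 - 5 = 0 left)
Land exactly on October 1, 2041


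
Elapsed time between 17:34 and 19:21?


1h 47m

End time in minutes: 19×60 + 21 = 1161
Start time in minutes: 17×60 + 34 = 1054
Difference = 1161 - 1054 = 107 minutes
= 1 hours 47 minutes


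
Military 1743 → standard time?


5:43 PM

Hour: 17
17 - 12 = 5 → PM


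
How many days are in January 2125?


31 days

Month: January (month 1)
January has 31 days


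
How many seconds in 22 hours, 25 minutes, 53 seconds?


Hours: 22 × 3600 = 79200
Minutes: 25 × 60 = 1500
Seconds: 53
Total = 79200 + 1500 + 53 = 80753

80753 seconds


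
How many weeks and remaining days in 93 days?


Weeks: 93 ÷ 7 = 13 remainder 2

13 weeks 2 days


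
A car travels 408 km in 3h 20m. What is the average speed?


122.4 km/h

Distance: 408 km
Time: 3h 20m = 200 min = 200/60 = 10/3 hours
Speed = 408 ÷ (10/3) = 408 × 3 / 10 = 1224/10 = 122.4 km/h


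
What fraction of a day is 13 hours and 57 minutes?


Total minutes: 13×60 + 57 = 837
Day = 24×60 = 1440 minutes
Fraction = 837/1440 ≈ 0.5813
As a percentage: 837/1440 × 100 ≈ 58.13%

0.5813 (58.13%)


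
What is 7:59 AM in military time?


07:59

Input: 7:59 AM
AM hour stays: 7


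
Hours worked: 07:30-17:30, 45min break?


9h 15m (555 minutes)

Total time = (17×60+30) - (7×60+30)
= 1050 - 450 = 600 min
Minus break: 600 - 45 = 555 min
= 9h 15m


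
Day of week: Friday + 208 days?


Wednesday

Start: Friday (index 4)
(4 + 208) mod 7
= 212 mod 7
= 2
Index 2 → Wednesday


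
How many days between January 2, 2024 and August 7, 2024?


From January 2, 2024 to August 7, 2024
Rest of January 2024: 31 - 2 = 29
Full months: February 2024 29, March 31, April 30, May 31, June 30, July 31
Days into August 2024: 7
Total = 29 + 29 + 31 + 30 + 31 + 30 + 31 + 7 = 218 days

218 days


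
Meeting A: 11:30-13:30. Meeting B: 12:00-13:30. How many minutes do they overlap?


Meeting A: 690-810 (in minutes from midnight)
Meeting B: 720-810
Overlap start = max(690, 720) = 720
Overlap end = min(810, 810) = 810
Overlap = max(0, 810 - 720) = 90 min

90 minutes


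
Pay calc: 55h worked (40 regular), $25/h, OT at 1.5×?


$1562.50

Regular: 40h × $25 = $1000.00
Overtime: 55 - 40 = 15h
OT pay: 15h × $25 × 1.5 = $562.50
Total = $1000.00 + $562.50 = $1562.50


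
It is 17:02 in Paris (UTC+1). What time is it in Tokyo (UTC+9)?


Time difference = UTC+9 - UTC+1 = +8 hours
New hour = (17 + 8) mod 24
= 25 mod 24 = 1
Minutes unchanged → 01:02; 25 ≥ 24 → next day

01:02 (next day)


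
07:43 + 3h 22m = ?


11:05

Start: 463 minutes from midnight
Add: 202 minutes
Total: 665 minutes
Hours: 665 ÷ 60 = 11 remainder 5


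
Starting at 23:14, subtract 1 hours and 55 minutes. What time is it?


21:19

Start: 1394 minutes from midnight
Subtract: 115 minutes
Remaining: 1394 - 115 = 1279
Hours: 21, Minutes: 19


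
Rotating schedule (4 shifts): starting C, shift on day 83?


Shift A

Shifts: A, B, C, D
Start: C (index 2)
Day 83: (2 + 83 - 1) mod 4
= 84 mod 4
= 0
Index 0 → shift A


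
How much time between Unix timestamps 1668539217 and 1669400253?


861036 seconds (239.2 hours / 9.97 days)

Difference = 1669400253 - 1668539217 = 861036 seconds
In hours: 861036 / 3600 ≈ 239.2
In days: 861036 / 86400 ≈ 9.97


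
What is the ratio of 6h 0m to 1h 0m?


6:1 (6.00)

Duration 1: 360 minutes
Duration 2: 60 minutes
Ratio = 360:60
GCD = 60
Simplified = 6:1
As a decimal: 6/1 = 6.00


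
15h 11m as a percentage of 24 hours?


Total minutes: 15×60 + 11 = 911
Day = 24×60 = 1440 minutes
Fraction = 911/1440 ≈ 0.6326
As a percentage: 911/1440 × 100 ≈ 63.26%

0.6326 (63.26%)


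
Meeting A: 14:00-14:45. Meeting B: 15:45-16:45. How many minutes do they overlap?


0 minutes

Meeting A: 840-885 (in minutes from midnight)
Meeting B: 945-1005
Overlap start = max(840, 945) = 945
Overlap end = min(885, 1005) = 885
Overlap = max(0, 885 - 945) = 0 min


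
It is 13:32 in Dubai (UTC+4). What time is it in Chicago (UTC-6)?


Time difference = UTC-6 - UTC+4 = -10 hours
New hour = (13 -10) mod 24
= 3 mod 24 = 3
Minutes unchanged → 03:32

03:32


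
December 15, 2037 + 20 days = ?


January 4, 2038

Start: December 15, 2037
Add 20 days
December 15 → January 1: 31 - 15 + 1 = 17 days (20 - 17 = 3 left)
January 1 + 3 = January 4, 2038


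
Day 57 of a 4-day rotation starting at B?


Shifts: A, B, C, D
Start: B (index 1)
Day 57: (1 + 57 - 1) mod 4
= 57 mod 4
= 1
Index 1 → shift B

Shift B


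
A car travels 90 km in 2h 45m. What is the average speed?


32.7 km/h

Distance: 90 km
Time: 2h 45m = 165 min = 165/60 = 11/4 hours
Speed = 90 ÷ (11/4) = 90 × 4 / 11 = 360/11 ≈ 32.7 km/h


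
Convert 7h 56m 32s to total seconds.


Hours: 7 × 3600 = 25200
Minutes: 56 × 60 = 3360
Seconds: 32
Total = 25200 + 3360 + 32 = 28592

28592 seconds


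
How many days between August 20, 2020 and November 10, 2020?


82 days

From August 20, 2020 to November 10, 2020
Rest of August 2020: 31 - 20 = 11
Full months: September 30, October 31
Days into November 2020: 10
Total = 11 + 30 + 31 + 10 = 82 days


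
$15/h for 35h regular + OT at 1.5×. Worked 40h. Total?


$637.50

Regular: 35h × $15 = $525.00
Overtime: 40 - 35 = 5h
OT pay: 5h × $15 × 1.5 = $112.50
Total = $525.00 + $112.50 = $637.50


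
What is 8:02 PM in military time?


20:02

Input: 8:02 PM
PM: 8 + 12 = 20


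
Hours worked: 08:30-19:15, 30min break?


Total time = (19×60+15) - (8×60+30)
= 1155 - 510 = 645 min
Minus break: 645 - 30 = 615 min
= 10h 15m

10h 15m (615 minutes)


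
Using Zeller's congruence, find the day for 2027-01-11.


Zeller's congruence:
q=11, m=13, k=26, j=20
h = (11 + ⌊13×14/5⌋ + 26 + ⌊26/4⌋ + ⌊20/4⌋ - 2×20) mod 7
= (11 + 36 + 26 + 6 + 5 - 40) mod 7
= 44 mod 7 = 2
h=2 → Monday

Monday


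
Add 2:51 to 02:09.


05:00

Start: 129 minutes from midnight
Add: 171 minutes
Total: 300 minutes
Hours: 300 ÷ 60 = 5 remainder 0


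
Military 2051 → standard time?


8:51 PM

Hour: 20
20 - 12 = 8 → PM


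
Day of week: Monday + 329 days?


Start: Monday (index 0)
(0 + 329) mod 7
= 329 mod 7
= 0
Index 0 → Monday

Monday


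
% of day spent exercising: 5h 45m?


Time: 345 minutes
Day: 1440 minutes
Percentage = (345/1440) × 100 ≈ 24.0%

24.0%
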